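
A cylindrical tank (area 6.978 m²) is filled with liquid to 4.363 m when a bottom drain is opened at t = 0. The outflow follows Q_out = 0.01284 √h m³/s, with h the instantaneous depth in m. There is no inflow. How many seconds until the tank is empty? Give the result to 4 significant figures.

2270 s

A dh/dt = −Q_out = −0.01284 √h.
Separate and integrate: 2(√h − √h₀) = −(0.01284/A) t.
Set h = 0: 2√h₀ = (0.01284/A) t_empty ⇒ t_empty = 2A√h₀/0.01284.
t_empty = 2·6.978·√4.363/0.01284 = 13.9560·2.08878/0.01284 = 2270.33 s.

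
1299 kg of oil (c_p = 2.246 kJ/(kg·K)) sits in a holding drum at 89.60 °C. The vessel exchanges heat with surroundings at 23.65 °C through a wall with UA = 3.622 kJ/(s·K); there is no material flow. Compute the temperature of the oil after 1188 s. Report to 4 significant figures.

Energy balance: M c_p dT/dt = −UA(T − T_amb).
dT/dt = (T_ss − T)/τ with T_ss = T_amb = 23.6500 °C, τ = M c_p/UA = 1299·2.246/3.622 = 805.509 s.
T approaches T_ss exponentially: T(t) = T_ss + (T₀ − T_ss) e^(−t/τ).
T(1188) = 23.6500 + (65.9500)·0.228814 = 38.7403 °C.

38.74 °C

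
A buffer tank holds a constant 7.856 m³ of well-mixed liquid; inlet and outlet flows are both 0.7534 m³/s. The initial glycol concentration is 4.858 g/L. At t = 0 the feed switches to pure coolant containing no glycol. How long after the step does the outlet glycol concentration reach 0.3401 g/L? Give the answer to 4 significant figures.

27.73 s

Species balance: V dC/dt = Q(C_in − C) ⇒ τ = V/Q = 10.4274 s.
C(t) = C_in + (C₀ − C_in) e^(−t/τ). Set C = 0.3401 and solve for t:
e^(−t/τ) = (C − C_in)/(C₀ − C_in) = (0.3401 − 0)/(4.858 − 0) = 0.0700082
t = −τ ln(…) = 10.4274 × 2.65914 = 27.7279 s.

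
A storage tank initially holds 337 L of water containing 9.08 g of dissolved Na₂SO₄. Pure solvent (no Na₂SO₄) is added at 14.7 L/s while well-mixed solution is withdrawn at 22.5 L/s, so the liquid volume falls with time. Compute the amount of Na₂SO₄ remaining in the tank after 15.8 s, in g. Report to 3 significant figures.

Total volume: dV/dt = Q_in − Q_out = -7.8000 L/s, so V(t) = 337 − 7.8000 t and V(15.8) = 213.76 L.
Species balance (pure solvent in): dm/dt = −Q_out · m/V(t).
Separate: dm/m = −Q_out dt/V(t) ⇒ ln(m/m₀) = −(Q_out/(Q_in−Q_out)) ln(V/V₀).
m = m₀ (V₀/V)^(Q_out/(Q_in−Q_out)) = 9.08 × (337/213.76)^(-2.8846) = 2.4422 g.

2.44 g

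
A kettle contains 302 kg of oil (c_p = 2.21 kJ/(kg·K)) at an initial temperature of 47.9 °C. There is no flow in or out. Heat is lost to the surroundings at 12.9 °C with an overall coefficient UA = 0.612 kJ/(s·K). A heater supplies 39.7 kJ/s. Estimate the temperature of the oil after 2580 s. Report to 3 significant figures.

75.0 °C

Lumped-capacitance energy balance: M c_p dT/dt = UA(T_amb − T) + Q̇.
dT/dt = (T_ss − T)/τ with T_ss = T_amb + Q̇/UA = 12.9 + 39.7/0.612 = 77.769 °C, τ = M c_p/UA = 302·2.21/0.612 = 1090.6 s.
Solution: T(t) = T_ss + (T₀ − T_ss) e^(−t/τ).
T(2580) = 77.769 + (-29.869)·0.093877 = 74.965 °C.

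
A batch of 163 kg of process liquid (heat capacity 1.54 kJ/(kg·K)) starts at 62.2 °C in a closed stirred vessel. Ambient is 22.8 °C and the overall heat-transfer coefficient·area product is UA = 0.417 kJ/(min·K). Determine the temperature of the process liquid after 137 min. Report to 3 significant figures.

M c_p dT/dt = −UA(T − T_amb).
dT/dt = (T_ss − T)/τ with T_ss = T_amb = 22.800 °C, τ = M c_p/UA = 163·1.54/0.417 = 601.97 min.
This is linear first-order; T(t) = T_ss + (T₀ − T_ss) e^(−t/τ).
T(137) = 22.800 + (39.400)·0.79645 = 54.180 °C.

54.2 °C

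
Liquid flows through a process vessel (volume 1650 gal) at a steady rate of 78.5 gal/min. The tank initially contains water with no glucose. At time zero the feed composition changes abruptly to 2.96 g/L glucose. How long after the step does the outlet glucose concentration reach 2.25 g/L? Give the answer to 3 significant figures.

Species balance: V dC/dt = Q(C_in − C) ⇒ τ = V/Q = 21.019 min.
C(t) = C_in + (C₀ − C_in) e^(−t/τ). Set C = 2.25 and solve for t:
e^(−t/τ) = (C − C_in)/(C₀ − C_in) = (2.25 − 2.96)/(0 − 2.96) = 0.23986
t = −τ ln(…) = 21.019 × 1.4277 = 30.009 min.

30.0 min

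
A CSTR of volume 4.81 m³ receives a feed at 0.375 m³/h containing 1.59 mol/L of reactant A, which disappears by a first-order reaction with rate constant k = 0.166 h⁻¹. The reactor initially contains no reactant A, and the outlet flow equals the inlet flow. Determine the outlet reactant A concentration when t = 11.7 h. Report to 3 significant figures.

0.479 mol/L

Accumulation = in − out − consumed: V dC/dt = Q C_in − Q C − k V C.
dC/dt = (Q/V) C_in − (Q/V + k) C; effective rate a = Q/V + k = 0.077963 + 0.166 = 0.24396 h⁻¹.
C_ss = Q C_in/(Q + kV) = 0.50811 mol/L; C(t) = C_ss + (C₀ − C_ss) e^(−a t).
C(11.7) = 0.50811 + (-0.50811)·e^(−0.24396·11.7) = 0.50811 + (-0.50811)·0.057593 = 0.47885 mol/L.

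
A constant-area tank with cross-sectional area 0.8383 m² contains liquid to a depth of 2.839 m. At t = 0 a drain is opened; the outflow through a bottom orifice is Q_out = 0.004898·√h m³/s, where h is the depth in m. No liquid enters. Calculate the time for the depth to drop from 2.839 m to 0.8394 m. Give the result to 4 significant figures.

A dh/dt = −Q_out = −0.004898 √h.
This is separable: 2 d(√h)/dt = −0.004898/A, so √h = √h₀ − (0.004898/(2A)) t.
t = 2A(√h₀ − √h)/0.004898 = 2·0.8383·(√2.839 − √0.8394)/0.004898
  = 1.67660 × (1.68493 − 0.916188) / 0.004898 = 263.144 s.

263.1 s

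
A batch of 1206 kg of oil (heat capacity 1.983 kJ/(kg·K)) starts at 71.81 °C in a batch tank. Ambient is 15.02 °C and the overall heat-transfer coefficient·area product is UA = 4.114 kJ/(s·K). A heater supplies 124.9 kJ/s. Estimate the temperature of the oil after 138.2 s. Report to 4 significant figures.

66.22 °C

Energy balance: M c_p dT/dt = −UA(T − T_amb) + Q̇.
dT/dt = (T_ss − T)/τ with T_ss = T_amb + Q̇/UA = 15.02 + 124.9/4.114 = 45.3797 °C, τ = M c_p/UA = 1206·1.983/4.114 = 581.307 s.
Solution: T(t) = T_ss + (T₀ − T_ss) e^(−t/τ).
T(138.2) = 45.3797 + (26.4303)·0.788408 = 66.2176 °C.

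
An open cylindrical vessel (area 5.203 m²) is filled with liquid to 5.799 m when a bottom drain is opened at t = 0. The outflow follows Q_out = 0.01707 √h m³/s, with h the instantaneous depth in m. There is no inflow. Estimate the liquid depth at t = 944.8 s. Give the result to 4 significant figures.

0.7366 m

A dh/dt = −Q_out = −0.01707 √h.
This is separable: 2 d(√h)/dt = −0.01707/A, so √h = √h₀ − (0.01707/(2A)) t.
√h = √5.799 − 0.01707·944.8/(2·5.203) = 2.40811 − 1.54985 = 0.858262.
h = 0.858262² = 0.736613 m.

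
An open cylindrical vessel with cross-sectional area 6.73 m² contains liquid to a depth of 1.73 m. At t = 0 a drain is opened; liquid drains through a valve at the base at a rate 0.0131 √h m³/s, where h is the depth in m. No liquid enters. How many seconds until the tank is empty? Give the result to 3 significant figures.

With no inflow, A dh/dt = −0.0131 √h.
∫ h^(−1/2) dh = −(0.0131/A) ∫ dt, giving 2√h = 2√h₀ − (0.0131/A) t.
Tank is empty when √h = 0: t_empty = 2A√h₀/0.0131.
t_empty = 2·6.73·√1.73/0.0131 = 13.460·1.3153/0.0131 = 1351.4 s.

1350 s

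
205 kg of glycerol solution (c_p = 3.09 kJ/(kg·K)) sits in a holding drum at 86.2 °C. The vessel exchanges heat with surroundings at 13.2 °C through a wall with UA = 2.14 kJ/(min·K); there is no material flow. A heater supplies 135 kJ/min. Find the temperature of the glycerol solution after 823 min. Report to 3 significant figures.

76.9 °C

M c_p dT/dt = −UA(T − T_amb) + Q̇.
dT/dt = (T_ss − T)/τ with T_ss = T_amb + Q̇/UA = 13.2 + 135/2.14 = 76.284 °C, τ = M c_p/UA = 205·3.09/2.14 = 296.00 min.
Integrating: T(t) = T_ss + (T₀ − T_ss) e^(−t/τ).
T(823) = 76.284 + (9.9159)·0.062016 = 76.899 °C.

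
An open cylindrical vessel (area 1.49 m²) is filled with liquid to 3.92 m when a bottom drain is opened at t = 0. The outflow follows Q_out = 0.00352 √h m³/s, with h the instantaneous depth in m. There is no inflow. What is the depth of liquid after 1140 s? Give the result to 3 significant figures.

0.401 m

With no inflow, A dh/dt = −0.00352 √h.
Separate and integrate: 2(√h − √h₀) = −(0.00352/A) t.
√h = √3.92 − 0.00352·1140/(2·1.49) = 1.9799 − 1.3466 = 0.63332.
h = 0.63332² = 0.40110 m.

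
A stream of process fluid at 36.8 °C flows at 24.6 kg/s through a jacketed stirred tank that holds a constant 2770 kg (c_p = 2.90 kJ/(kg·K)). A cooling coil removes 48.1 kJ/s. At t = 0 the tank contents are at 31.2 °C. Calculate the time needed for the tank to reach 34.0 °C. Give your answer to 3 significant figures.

First-law balance (no shaft work): M c_p dT/dt = ṁ c_p (T_in − T) − 48.1.
τ = M/ṁ = 112.60 s; T_ss = T_in − Q̇/(ṁ c_p) = 36.126 °C.
T(t) = T_ss + (T₀ − T_ss) e^(−t/τ). Set T = 34.0:
e^(−t/τ) = (34.0 − 36.126)/(31.2 − 36.126) = 0.43156
t = −112.60 · ln(0.43156) = 94.625 s.

94.6 s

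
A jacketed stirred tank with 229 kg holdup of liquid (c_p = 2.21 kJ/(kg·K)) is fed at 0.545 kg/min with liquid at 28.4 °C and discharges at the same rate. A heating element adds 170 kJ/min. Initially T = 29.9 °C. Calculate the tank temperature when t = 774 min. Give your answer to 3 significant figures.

147 °C

M c_p dT/dt = ṁ c_p (T_in − T) + Q̇.
Rearrange: dT/dt = (T_ss − T)/τ with τ = M/ṁ = 420.18 min and T_ss = T_in + Q̇/(ṁ c_p) = 169.54 °C.
Integrating: T(t) = T_ss + (T₀ − T_ss) e^(−t/τ).
T(774) = 169.54 + (-139.64)·e^(−774/420.18) = 169.54 + (-139.64)·0.15849 = 147.41 °C.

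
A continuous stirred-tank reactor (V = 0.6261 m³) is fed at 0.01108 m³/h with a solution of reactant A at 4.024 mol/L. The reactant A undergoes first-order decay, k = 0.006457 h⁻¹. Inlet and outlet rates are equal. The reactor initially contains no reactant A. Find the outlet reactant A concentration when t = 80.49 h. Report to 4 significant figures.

2.526 mol/L

Species balance: V dC/dt = Q C_in − Q C − k V C.
This is linear with rate a = Q/V + k = 0.0241539 h⁻¹.
C_ss = Q C_in/(Q + kV) = 2.94827 mol/L; C(t) = C_ss + (C₀ − C_ss) e^(−a t).
C(80.49) = 2.94827 + (-2.94827)·e^(−0.0241539·80.49) = 2.94827 + (-2.94827)·0.143110 = 2.52635 mol/L.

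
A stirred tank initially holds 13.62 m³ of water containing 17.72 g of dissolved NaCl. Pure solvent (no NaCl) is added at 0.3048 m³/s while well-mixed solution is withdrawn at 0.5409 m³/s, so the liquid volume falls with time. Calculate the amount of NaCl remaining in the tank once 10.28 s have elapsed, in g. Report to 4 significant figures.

Total volume: dV/dt = Q_in − Q_out = -0.236100 m³/s, so V(t) = 13.62 − 0.236100 t and V(10.28) = 11.1929 m³.
Solute balance: dm/dt = 0 − Q_out C = −Q_out m/V(t).
Separate: dm/m = −Q_out dt/V(t) ⇒ ln(m/m₀) = −(Q_out/(Q_in−Q_out)) ln(V/V₀).
m = m₀ (V₀/V)^(Q_out/(Q_in−Q_out)) = 17.72 × (13.62/11.1929)^(-2.29098) = 11.3030 g.

11.30 g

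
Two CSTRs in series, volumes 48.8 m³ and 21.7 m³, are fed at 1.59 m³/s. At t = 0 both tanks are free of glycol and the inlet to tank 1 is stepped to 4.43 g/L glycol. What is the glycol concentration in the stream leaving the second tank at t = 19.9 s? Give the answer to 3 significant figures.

Time constants: τᵢ = Vᵢ/Q for each well-mixed tank.
τ₁ = 48.8/1.59 = 30.692 s; τ₂ = 21.7/1.59 = 13.648 s.
Solving the cascade with C₁(0)=C₂(0)=0 gives C₂(t) = C_in[1 − (τ₁ e^(−t/τ₁) − τ₂ e^(−t/τ₂))/(τ₁ − τ₂)].
At t = 19.9: e^(−t/τ₁) = 0.52289, e^(−t/τ₂) = 0.23268.
C₂ = 4.43·[1 − (30.692·0.52289 − 13.648·0.23268)/(17.044)] = 4.43·0.24472 = 1.0841 g/L.

1.08 g/L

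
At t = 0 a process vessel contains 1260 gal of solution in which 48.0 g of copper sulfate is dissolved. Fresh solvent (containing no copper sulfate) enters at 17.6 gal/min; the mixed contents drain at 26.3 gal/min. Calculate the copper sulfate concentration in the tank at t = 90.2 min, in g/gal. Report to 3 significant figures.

0.00530 g/gal

Total volume: dV/dt = Q_in − Q_out = -8.7000 gal/min, so V(t) = 1260 − 8.7000 t and V(90.2) = 475.26 gal.
No copper sulfate enters, so dm/dt = −Q_out · (m/V).
Separate: dm/m = −Q_out dt/V(t) ⇒ ln(m/m₀) = −(Q_out/(Q_in−Q_out)) ln(V/V₀).
m = m₀ (V₀/V)^(Q_out/(Q_in−Q_out)) = 48.0 × (1260/475.26)^(-3.0230) = 2.5188 g.
C = m/V = 2.5188/475.26 = 0.0052998 g/gal.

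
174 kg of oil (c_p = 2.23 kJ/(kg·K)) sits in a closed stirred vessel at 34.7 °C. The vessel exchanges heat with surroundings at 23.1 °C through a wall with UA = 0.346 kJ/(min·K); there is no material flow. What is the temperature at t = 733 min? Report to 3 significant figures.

Energy balance: M c_p dT/dt = −UA(T − T_amb).
dT/dt = (T_ss − T)/τ with T_ss = T_amb = 23.100 °C, τ = M c_p/UA = 174·2.23/0.346 = 1121.4 min.
Solution: T(t) = T_ss + (T₀ − T_ss) e^(−t/τ).
T(733) = 23.100 + (11.600)·0.52016 = 29.134 °C.

29.1 °C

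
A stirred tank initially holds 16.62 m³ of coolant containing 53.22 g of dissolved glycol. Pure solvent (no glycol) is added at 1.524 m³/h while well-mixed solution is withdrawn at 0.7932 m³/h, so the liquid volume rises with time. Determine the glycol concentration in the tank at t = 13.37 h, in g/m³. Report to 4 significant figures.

Let m(t) be the amount of glycol. Volume: V(t) = V₀ + (Q_in − Q_out) t = 16.62 + 0.730800 t; V(13.37) = 26.3908 m³.
No glycol enters, so dm/dt = −Q_out · (m/V).
dm/m = −Q_out dt/(V₀ + 0.730800 t); integrating gives ln(m/m₀) = −(Q_out/(Q_in−Q_out)) ln(V/V₀).
m = m₀ (V₀/V)^(Q_out/(Q_in−Q_out)) = 53.22 × (16.62/26.3908)^(1.08539) = 32.2186 g.
C = m/V = 32.2186/26.3908 = 1.22083 g/m³.

1.221 g/m³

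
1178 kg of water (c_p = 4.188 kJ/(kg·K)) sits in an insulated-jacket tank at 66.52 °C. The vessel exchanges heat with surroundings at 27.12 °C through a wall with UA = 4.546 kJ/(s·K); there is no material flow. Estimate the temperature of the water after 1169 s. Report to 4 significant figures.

40.54 °C

Lumped-capacitance energy balance: M c_p dT/dt = UA(T_amb − T).
dT/dt = (T_ss − T)/τ with T_ss = T_amb = 27.1200 °C, τ = M c_p/UA = 1178·4.188/4.546 = 1085.23 s.
Solution: T(t) = T_ss + (T₀ − T_ss) e^(−t/τ).
T(1169) = 27.1200 + (39.4000)·0.340551 = 40.5377 °C.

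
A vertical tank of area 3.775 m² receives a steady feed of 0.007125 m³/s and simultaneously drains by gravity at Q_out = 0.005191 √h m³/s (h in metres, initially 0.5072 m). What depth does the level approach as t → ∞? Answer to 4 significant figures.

Level balance: A dh/dt = 0.007125 − 0.005191 √h. Setting dh/dt = 0:
Q_in = 0.005191 √h_ss ⇒ √h_ss = 0.007125/0.005191 = 1.37257.
h_ss = 1.37257² = 1.88394 m. (Since h₀ = 0.5072 m < h_ss, the level will rise toward this value.)

1.884 m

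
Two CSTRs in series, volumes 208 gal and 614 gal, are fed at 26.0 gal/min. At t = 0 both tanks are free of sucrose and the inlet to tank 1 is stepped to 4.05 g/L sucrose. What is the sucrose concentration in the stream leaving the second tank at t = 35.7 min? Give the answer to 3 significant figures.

2.72 g/L

Each tank obeys Vᵢ dCᵢ/dt = Q(Cᵢ₋₁ − Cᵢ), so τᵢ = Vᵢ/Q.
τ₁ = 208/26.0 = 8.0000 min; τ₂ = 614/26.0 = 23.615 min.
Solving the cascade with C₁(0)=C₂(0)=0 gives C₂(t) = C_in[1 − (τ₁ e^(−t/τ₁) − τ₂ e^(−t/τ₂))/(τ₁ − τ₂)].
At t = 35.7: e^(−t/τ₁) = 0.011533, e^(−t/τ₂) = 0.22053.
C₂ = 4.05·[1 − (8.0000·0.011533 − 23.615·0.22053)/(-15.615)] = 4.05·0.67240 = 2.7232 g/L.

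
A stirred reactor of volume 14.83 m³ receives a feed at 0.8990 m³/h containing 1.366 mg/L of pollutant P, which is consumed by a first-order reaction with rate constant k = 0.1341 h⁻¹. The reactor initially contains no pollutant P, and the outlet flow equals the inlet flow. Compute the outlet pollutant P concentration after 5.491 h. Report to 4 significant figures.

0.2793 mg/L

Accumulation = in − out − consumed: V dC/dt = Q C_in − Q C − k V C.
This is linear with rate a = Q/V + k = 0.194720 h⁻¹.
C_ss = Q C_in/(Q + kV) = 0.425263 mg/L; C(t) = C_ss + (C₀ − C_ss) e^(−a t).
C(5.491) = 0.425263 + (-0.425263)·e^(−0.194720·5.491) = 0.425263 + (-0.425263)·0.343280 = 0.279279 mg/L.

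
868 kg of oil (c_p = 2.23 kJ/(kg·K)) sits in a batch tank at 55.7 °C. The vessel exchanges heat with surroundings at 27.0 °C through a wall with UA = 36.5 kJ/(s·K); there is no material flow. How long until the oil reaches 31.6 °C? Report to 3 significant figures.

97.1 s

Lumped-capacitance energy balance: M c_p dT/dt = UA(T_amb − T).
τ = M c_p/UA = 53.031 s; T_ss = T_amb = 27.000 °C.
T(t) = T_ss + (T₀ − T_ss)e^(−t/τ); set T = 31.6:
t = −τ ln[(T − T_ss)/(T₀ − T_ss)] = −53.031 · ln(0.16028) = 97.092 s.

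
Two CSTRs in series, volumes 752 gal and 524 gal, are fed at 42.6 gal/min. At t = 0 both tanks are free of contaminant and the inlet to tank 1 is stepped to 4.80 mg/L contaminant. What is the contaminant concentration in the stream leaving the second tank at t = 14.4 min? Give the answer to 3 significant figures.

1.22 mg/L

Time constants: τᵢ = Vᵢ/Q for each well-mixed tank.
τ₁ = 752/42.6 = 17.653 min; τ₂ = 524/42.6 = 12.300 min.
Solving the cascade with C₁(0)=C₂(0)=0 gives C₂(t) = C_in[1 − (τ₁ e^(−t/τ₁) − τ₂ e^(−t/τ₂))/(τ₁ − τ₂)].
At t = 14.4: e^(−t/τ₁) = 0.44231, e^(−t/τ₂) = 0.31015.
C₂ = 4.80·[1 − (17.653·0.44231 − 12.300·0.31015)/(5.3521)] = 4.80·0.25396 = 1.2190 mg/L.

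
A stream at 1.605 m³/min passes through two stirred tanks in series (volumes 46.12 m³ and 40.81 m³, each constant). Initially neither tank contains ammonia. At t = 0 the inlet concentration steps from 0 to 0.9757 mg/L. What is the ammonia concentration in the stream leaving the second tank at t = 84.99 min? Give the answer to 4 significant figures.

0.8006 mg/L

Each tank obeys Vᵢ dCᵢ/dt = Q(Cᵢ₋₁ − Cᵢ), so τᵢ = Vᵢ/Q.
τ₁ = 46.12/1.605 = 28.7352 min; τ₂ = 40.81/1.605 = 25.4268 min.
Tank 1: C₁ = C_in(1 − e^(−t/τ₁)). Tank 2 (τ₁ ≠ τ₂): C₂ = C_in[1 − (τ₁ e^(−t/τ₁) − τ₂ e^(−t/τ₂))/(τ₁ − τ₂)].
At t = 84.99: e^(−t/τ₁) = 0.0519384, e^(−t/τ₂) = 0.0353472.
C₂ = 0.9757·[1 − (28.7352·0.0519384 − 25.4268·0.0353472)/(3.30841)] = 0.9757·0.820549 = 0.800610 mg/L.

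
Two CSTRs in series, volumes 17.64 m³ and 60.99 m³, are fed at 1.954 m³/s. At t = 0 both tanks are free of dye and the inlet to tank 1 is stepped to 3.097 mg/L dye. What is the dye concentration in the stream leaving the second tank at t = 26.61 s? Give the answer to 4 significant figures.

Time constants: τᵢ = Vᵢ/Q for each well-mixed tank.
τ₁ = 17.64/1.954 = 9.02764 s; τ₂ = 60.99/1.954 = 31.2129 s.
Tank 1: C₁ = C_in(1 − e^(−t/τ₁)). Tank 2 (τ₁ ≠ τ₂): C₂ = C_in[1 − (τ₁ e^(−t/τ₁) − τ₂ e^(−t/τ₂))/(τ₁ − τ₂)].
At t = 26.61: e^(−t/τ₁) = 0.0524647, e^(−t/τ₂) = 0.426334.
C₂ = 3.097·[1 − (9.02764·0.0524647 − 31.2129·0.426334)/(-22.1853)] = 3.097·0.421531 = 1.30548 mg/L.

1.305 mg/L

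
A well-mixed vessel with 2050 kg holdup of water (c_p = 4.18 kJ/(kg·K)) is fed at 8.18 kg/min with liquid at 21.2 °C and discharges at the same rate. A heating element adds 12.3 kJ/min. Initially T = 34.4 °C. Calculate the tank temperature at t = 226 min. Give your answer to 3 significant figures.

First-law balance (no shaft work): M c_p dT/dt = ṁ c_p (T_in − T) + 12.3.
Rearrange: dT/dt = (T_ss − T)/τ with τ = M/ṁ = 250.61 min and T_ss = T_in + Q̇/(ṁ c_p) = 21.560 °C.
Solution: T(t) = T_ss + (T₀ − T_ss) e^(−t/τ).
T(226) = 21.560 + (12.840)·e^(−226/250.61) = 21.560 + (12.840)·0.40584 = 26.771 °C.

26.8 °C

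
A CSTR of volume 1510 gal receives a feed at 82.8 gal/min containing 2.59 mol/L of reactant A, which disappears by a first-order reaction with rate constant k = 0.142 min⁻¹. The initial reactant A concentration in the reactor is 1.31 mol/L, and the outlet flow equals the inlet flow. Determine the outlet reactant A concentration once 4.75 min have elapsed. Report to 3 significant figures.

V dC/dt = Q(C_in − C) − k V C.
dC/dt = (Q/V) C_in − (Q/V + k) C; effective rate a = Q/V + k = 0.054834 + 0.142 = 0.19683 min⁻¹.
C_ss = Q C_in/(Q + kV) = 0.72153 mol/L; C(t) = C_ss + (C₀ − C_ss) e^(−a t).
C(4.75) = 0.72153 + (0.58847)·e^(−0.19683·4.75) = 0.72153 + (0.58847)·0.39260 = 0.95256 mol/L.

0.953 mol/L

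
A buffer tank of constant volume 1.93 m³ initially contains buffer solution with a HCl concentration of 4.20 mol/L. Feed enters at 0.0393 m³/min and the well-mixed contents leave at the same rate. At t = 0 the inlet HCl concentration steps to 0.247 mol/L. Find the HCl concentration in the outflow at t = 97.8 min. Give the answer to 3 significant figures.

0.787 mol/L

Species balance on the tank: V dC/dt = Q(C_in − C).
Rewrite as dC/dt + C/τ = C_in/τ, τ = V/Q = 49.109 min.
C approaches C_in exponentially: C(t) = C_in + (C₀ − C_in) e^(−t/τ).
C(97.8) = 0.247 + (4.20 − 0.247)·e^(−97.8/49.109) = 0.247 + (3.9530)·0.13649 = 0.78656 mol/L.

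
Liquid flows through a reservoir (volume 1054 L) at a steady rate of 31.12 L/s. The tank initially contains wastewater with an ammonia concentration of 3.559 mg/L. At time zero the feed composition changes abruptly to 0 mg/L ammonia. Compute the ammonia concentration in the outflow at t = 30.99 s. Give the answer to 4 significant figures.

Accumulation = in − out for the solute gives V dC/dt = Q(C_in − C).
So dC/dt = (C_in − C)/τ with τ = V/Q = 1054/31.12 = 33.8689 s.
This is linear first-order; C(t) = C_in + (C₀ − C_in) e^(−t/τ).
C(30.99) = 0 + (3.559 − 0)·e^(−30.99/33.8689) = 0 + (3.55900)·0.400517 = 1.42544 mg/L.

1.425 mg/L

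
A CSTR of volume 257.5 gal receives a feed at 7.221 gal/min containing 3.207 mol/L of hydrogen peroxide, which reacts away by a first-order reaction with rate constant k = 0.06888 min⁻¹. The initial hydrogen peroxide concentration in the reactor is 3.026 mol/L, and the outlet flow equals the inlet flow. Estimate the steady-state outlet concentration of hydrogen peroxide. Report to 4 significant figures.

Accumulation = in − out − consumed: V dC/dt = Q C_in − Q C − k V C.
At steady state: 0 = Q C_in − (Q + kV) C_ss, so C_ss = Q C_in/(Q + kV).
C_ss = 7.221·3.207/(7.221 + 0.06888·257.5) = 23.1577/24.9576 = 0.927884 mol/L.

0.9279 mol/L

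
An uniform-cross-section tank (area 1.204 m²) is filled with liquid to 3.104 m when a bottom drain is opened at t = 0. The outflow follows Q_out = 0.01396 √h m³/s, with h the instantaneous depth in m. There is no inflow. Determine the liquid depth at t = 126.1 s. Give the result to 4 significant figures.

Unsteady balance on liquid volume: A dh/dt = −0.01396 √h.
∫ h^(−1/2) dh = −(0.01396/A) ∫ dt, giving 2√h = 2√h₀ − (0.01396/A) t.
√h = √3.104 − 0.01396·126.1/(2·1.204) = 1.76182 − 0.731045 = 1.03077.
h = 1.03077² = 1.06249 m.

1.062 m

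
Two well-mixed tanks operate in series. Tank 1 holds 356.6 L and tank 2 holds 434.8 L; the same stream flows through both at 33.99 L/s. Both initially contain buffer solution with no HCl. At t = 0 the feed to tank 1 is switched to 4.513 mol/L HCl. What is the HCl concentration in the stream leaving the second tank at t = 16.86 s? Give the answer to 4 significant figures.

1.922 mol/L

Each tank obeys Vᵢ dCᵢ/dt = Q(Cᵢ₋₁ − Cᵢ), so τᵢ = Vᵢ/Q.
τ₁ = 356.6/33.99 = 10.4913 s; τ₂ = 434.8/33.99 = 12.7920 s.
Solving the cascade with C₁(0)=C₂(0)=0 gives C₂(t) = C_in[1 − (τ₁ e^(−t/τ₁) − τ₂ e^(−t/τ₂))/(τ₁ − τ₂)].
At t = 16.86: e^(−t/τ₁) = 0.200480, e^(−t/τ₂) = 0.267667.
C₂ = 4.513·[1 − (10.4913·0.200480 − 12.7920·0.267667)/(-2.30068)] = 4.513·0.425952 = 1.92232 mol/L.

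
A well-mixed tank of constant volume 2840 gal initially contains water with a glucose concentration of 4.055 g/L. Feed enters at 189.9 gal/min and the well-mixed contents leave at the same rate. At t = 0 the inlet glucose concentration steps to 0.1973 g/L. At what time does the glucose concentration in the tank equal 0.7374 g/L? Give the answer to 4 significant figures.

29.40 min

Species balance: V dC/dt = Q(C_in − C) ⇒ τ = V/Q = 14.9552 min.
C(t) = C_in + (C₀ − C_in) e^(−t/τ). Set C = 0.7374 and solve for t:
e^(−t/τ) = (C − C_in)/(C₀ − C_in) = (0.7374 − 0.1973)/(4.055 − 0.1973) = 0.140006
t = −τ ln(…) = 14.9552 × 1.96607 = 29.4031 min.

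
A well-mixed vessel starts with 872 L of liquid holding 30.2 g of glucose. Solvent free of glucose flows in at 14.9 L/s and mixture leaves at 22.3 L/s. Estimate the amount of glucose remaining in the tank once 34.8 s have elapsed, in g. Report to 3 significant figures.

10.5 g

Total volume: dV/dt = Q_in − Q_out = -7.4000 L/s, so V(t) = 872 − 7.4000 t and V(34.8) = 614.48 L.
Species balance (pure solvent in): dm/dt = −Q_out · m/V(t).
dm/m = −Q_out dt/(V₀ − 7.4000 t); integrating gives ln(m/m₀) = −(Q_out/(Q_in−Q_out)) ln(V/V₀).
m = m₀ (V₀/V)^(Q_out/(Q_in−Q_out)) = 30.2 × (872/614.48)^(-3.0135) = 10.518 g.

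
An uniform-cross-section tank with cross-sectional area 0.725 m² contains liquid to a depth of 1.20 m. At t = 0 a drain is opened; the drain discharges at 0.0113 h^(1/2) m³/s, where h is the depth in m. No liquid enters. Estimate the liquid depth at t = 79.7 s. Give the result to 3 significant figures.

0.225 m

Unsteady balance on liquid volume: A dh/dt = −0.0113 √h.
∫ h^(−1/2) dh = −(0.0113/A) ∫ dt, giving 2√h = 2√h₀ − (0.0113/A) t.
√h = √1.20 − 0.0113·79.7/(2·0.725) = 1.0954 − 0.62111 = 0.47433.
h = 0.47433² = 0.22499 m.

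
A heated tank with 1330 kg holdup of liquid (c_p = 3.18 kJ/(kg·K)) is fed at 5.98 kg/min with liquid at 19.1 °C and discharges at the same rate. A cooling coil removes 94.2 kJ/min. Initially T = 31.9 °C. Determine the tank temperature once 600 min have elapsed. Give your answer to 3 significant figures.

15.3 °C

Heat balance on the well-mixed liquid: M c_p dT/dt = ṁ c_p (T_in − T) − 94.2.
τ = M/ṁ = 222.41 min; T_ss = T_in − Q̇/(ṁ c_p) = 19.1 − 94.2/(5.98·3.18) = 14.146 °C.
Solution: T(t) = T_ss + (T₀ − T_ss) e^(−t/τ).
T(600) = 14.146 + (17.754)·e^(−600/222.41) = 14.146 + (17.754)·0.067357 = 15.342 °C.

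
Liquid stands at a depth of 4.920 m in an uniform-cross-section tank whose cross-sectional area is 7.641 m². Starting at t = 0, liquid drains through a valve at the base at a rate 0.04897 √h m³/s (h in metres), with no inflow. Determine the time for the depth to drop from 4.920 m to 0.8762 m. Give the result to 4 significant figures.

400.1 s

A dh/dt = −Q_out = −0.04897 √h.
∫ h^(−1/2) dh = −(0.04897/A) ∫ dt, giving 2√h = 2√h₀ − (0.04897/A) t.
t = 2A(√h₀ − √h)/0.04897 = 2·7.641·(√4.920 − √0.8762)/0.04897
  = 15.2820 × (2.21811 − 0.936056) / 0.04897 = 400.088 s.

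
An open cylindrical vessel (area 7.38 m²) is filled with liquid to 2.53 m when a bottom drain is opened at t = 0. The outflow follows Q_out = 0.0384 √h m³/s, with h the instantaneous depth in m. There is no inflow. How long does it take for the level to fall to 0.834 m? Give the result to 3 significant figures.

260 s

Unsteady balance on liquid volume: A dh/dt = −0.0384 √h.
This is separable: 2 d(√h)/dt = −0.0384/A, so √h = √h₀ − (0.0384/(2A)) t.
t = 2A(√h₀ − √h)/0.0384 = 2·7.38·(√2.53 − √0.834)/0.0384
  = 14.760 × (1.5906 − 0.91324) / 0.0384 = 260.36 s.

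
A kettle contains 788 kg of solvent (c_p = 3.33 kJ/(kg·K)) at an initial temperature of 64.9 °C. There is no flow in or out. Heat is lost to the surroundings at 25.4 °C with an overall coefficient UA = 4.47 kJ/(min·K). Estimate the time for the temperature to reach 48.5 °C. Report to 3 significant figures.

M c_p dT/dt = −UA(T − T_amb).
τ = M c_p/UA = 587.03 min; T_ss = T_amb = 25.400 °C.
T(t) = T_ss + (T₀ − T_ss)e^(−t/τ); set T = 48.5:
t = −τ ln[(T − T_ss)/(T₀ − T_ss)] = −587.03 · ln(0.58481) = 314.92 min.

315 min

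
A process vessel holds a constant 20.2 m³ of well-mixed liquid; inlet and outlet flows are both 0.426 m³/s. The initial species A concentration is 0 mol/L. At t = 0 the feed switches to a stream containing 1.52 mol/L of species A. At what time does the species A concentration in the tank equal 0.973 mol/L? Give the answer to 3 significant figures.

48.5 s

Species balance: V dC/dt = Q(C_in − C) ⇒ τ = V/Q = 47.418 s.
C(t) = C_in + (C₀ − C_in) e^(−t/τ). Set C = 0.973 and solve for t:
e^(−t/τ) = (C − C_in)/(C₀ − C_in) = (0.973 − 1.52)/(0 − 1.52) = 0.35987
t = −τ ln(…) = 47.418 × 1.0220 = 48.462 s.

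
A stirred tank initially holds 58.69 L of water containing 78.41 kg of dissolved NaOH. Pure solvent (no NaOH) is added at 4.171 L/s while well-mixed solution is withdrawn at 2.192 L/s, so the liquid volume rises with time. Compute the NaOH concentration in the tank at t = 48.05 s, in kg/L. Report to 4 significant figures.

0.1754 kg/L

Let m(t) be the amount of NaOH. Volume: V(t) = V₀ + (Q_in − Q_out) t = 58.69 + 1.97900 t; V(48.05) = 153.781 L.
Solute balance: dm/dt = 0 − Q_out C = −Q_out m/V(t).
Separate: dm/m = −Q_out dt/V(t) ⇒ ln(m/m₀) = −(Q_out/(Q_in−Q_out)) ln(V/V₀).
m = m₀ (V₀/V)^(Q_out/(Q_in−Q_out)) = 78.41 × (58.69/153.781)^(1.10763) = 26.9778 kg.
C = m/V = 26.9778/153.781 = 0.175430 kg/L.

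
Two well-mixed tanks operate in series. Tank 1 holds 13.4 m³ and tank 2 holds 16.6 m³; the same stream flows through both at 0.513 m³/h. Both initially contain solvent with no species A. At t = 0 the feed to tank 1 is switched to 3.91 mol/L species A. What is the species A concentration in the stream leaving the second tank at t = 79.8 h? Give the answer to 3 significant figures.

Each tank obeys Vᵢ dCᵢ/dt = Q(Cᵢ₋₁ − Cᵢ), so τᵢ = Vᵢ/Q.
τ₁ = 13.4/0.513 = 26.121 h; τ₂ = 16.6/0.513 = 32.359 h.
Solving the cascade with C₁(0)=C₂(0)=0 gives C₂(t) = C_in[1 − (τ₁ e^(−t/τ₁) − τ₂ e^(−t/τ₂))/(τ₁ − τ₂)].
At t = 79.8: e^(−t/τ₁) = 0.047121, e^(−t/τ₂) = 0.084915.
C₂ = 3.91·[1 − (26.121·0.047121 − 32.359·0.084915)/(-6.2378)] = 3.91·0.75683 = 2.9592 mol/L.

2.96 mol/L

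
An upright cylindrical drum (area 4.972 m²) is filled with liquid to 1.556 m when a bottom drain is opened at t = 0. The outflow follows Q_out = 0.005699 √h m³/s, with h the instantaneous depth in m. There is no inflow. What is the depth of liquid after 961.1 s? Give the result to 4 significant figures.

A dh/dt = −Q_out = −0.005699 √h.
This is separable: 2 d(√h)/dt = −0.005699/A, so √h = √h₀ − (0.005699/(2A)) t.
√h = √1.556 − 0.005699·961.1/(2·4.972) = 1.24740 − 0.550815 = 0.696582.
h = 0.696582² = 0.485226 m.

0.4852 m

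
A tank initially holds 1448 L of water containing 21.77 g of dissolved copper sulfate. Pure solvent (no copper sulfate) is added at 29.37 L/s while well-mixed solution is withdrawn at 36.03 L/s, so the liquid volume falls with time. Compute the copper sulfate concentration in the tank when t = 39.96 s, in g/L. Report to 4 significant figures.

0.006140 g/L

Total volume: dV/dt = Q_in − Q_out = -6.66000 L/s, so V(t) = 1448 − 6.66000 t and V(39.96) = 1181.87 L.
Species balance (pure solvent in): dm/dt = −Q_out · m/V(t).
Separate: dm/m = −Q_out dt/V(t) ⇒ ln(m/m₀) = −(Q_out/(Q_in−Q_out)) ln(V/V₀).
m = m₀ (V₀/V)^(Q_out/(Q_in−Q_out)) = 21.77 × (1448/1181.87)^(-5.40991) = 7.25610 g.
C = m/V = 7.25610/1181.87 = 0.00613953 g/L.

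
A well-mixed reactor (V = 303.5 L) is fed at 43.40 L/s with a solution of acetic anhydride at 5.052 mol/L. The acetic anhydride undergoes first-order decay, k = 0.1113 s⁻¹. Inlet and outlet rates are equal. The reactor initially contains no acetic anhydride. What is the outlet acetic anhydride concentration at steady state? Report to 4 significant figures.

Accumulation = in − out − consumed: V dC/dt = Q C_in − Q C − k V C.
Steady state (dC/dt = 0): C_ss = Q C_in/(Q + kV) = C_in/(1 + kV/Q).
C_ss = 43.40·5.052/(43.40 + 0.1113·303.5) = 219.257/77.1796 = 2.84087 mol/L.

2.841 mol/L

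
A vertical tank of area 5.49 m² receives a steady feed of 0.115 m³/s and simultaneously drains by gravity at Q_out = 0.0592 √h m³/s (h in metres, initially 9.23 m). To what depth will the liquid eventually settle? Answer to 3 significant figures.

3.77 m

A dh/dt = Q_in − 0.0592 √h. Steady state requires inflow = outflow:
Q_in = 0.0592 √h_ss ⇒ √h_ss = 0.115/0.0592 = 1.9426.
h_ss = 1.9426² = 3.7736 m. (Since h₀ = 9.23 m > h_ss, the level will fall toward this value.)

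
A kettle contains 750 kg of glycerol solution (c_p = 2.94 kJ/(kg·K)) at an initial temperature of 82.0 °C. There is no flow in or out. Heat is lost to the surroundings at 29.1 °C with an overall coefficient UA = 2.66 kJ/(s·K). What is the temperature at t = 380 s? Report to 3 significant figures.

62.5 °C

Heat balance on the well-mixed liquid: M c_p dT/dt = −UA(T − T_amb).
dT/dt = (T_ss − T)/τ with T_ss = T_amb = 29.100 °C, τ = M c_p/UA = 750·2.94/2.66 = 828.95 s.
This is linear first-order; T(t) = T_ss + (T₀ − T_ss) e^(−t/τ).
T(380) = 29.100 + (52.900)·0.63229 = 62.548 °C.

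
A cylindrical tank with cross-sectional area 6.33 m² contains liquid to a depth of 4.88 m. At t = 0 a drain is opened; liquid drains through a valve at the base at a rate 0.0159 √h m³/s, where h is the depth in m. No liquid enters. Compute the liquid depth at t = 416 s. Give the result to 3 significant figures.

Accumulation of liquid (constant cross-section A): A dh/dt = −0.0159 √h.
This is separable: 2 d(√h)/dt = −0.0159/A, so √h = √h₀ − (0.0159/(2A)) t.
√h = √4.88 − 0.0159·416/(2·6.33) = 2.2091 − 0.52246 = 1.6866.
h = 1.6866² = 2.8446 m.

2.84 m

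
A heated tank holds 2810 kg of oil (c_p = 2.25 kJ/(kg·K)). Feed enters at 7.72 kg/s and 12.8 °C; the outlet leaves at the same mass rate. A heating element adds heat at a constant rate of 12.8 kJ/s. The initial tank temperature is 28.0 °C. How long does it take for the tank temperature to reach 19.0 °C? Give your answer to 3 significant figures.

M c_p dT/dt = ṁ c_p (T_in − T) + Q̇.
τ = M/ṁ = 363.99 s; T_ss = T_in + Q̇/(ṁ c_p) = 13.537 °C.
T(t) = T_ss + (T₀ − T_ss) e^(−t/τ). Set T = 19.0:
e^(−t/τ) = (19.0 − 13.537)/(28.0 − 13.537) = 0.37773
t = −363.99 · ln(0.37773) = 354.37 s.

354 s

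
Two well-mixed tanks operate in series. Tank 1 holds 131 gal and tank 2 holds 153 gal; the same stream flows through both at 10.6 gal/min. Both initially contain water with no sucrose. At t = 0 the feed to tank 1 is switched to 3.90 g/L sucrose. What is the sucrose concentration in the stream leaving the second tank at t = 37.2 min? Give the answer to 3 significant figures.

2.98 g/L

Each tank obeys Vᵢ dCᵢ/dt = Q(Cᵢ₋₁ − Cᵢ), so τᵢ = Vᵢ/Q.
τ₁ = 131/10.6 = 12.358 min; τ₂ = 153/10.6 = 14.434 min.
Tank 1: C₁ = C_in(1 − e^(−t/τ₁)). Tank 2 (τ₁ ≠ τ₂): C₂ = C_in[1 − (τ₁ e^(−t/τ₁) − τ₂ e^(−t/τ₂))/(τ₁ − τ₂)].
At t = 37.2: e^(−t/τ₁) = 0.049288, e^(−t/τ₂) = 0.075982.
C₂ = 3.90·[1 − (12.358·0.049288 − 14.434·0.075982)/(-2.0755)] = 3.90·0.76506 = 2.9838 g/L.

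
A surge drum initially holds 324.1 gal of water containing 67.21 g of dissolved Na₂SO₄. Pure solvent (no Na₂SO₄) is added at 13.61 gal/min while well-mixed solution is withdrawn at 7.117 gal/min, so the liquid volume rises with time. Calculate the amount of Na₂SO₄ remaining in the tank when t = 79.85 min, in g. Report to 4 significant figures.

23.58 g

Total volume: dV/dt = Q_in − Q_out = 6.49300 gal/min, so V(t) = 324.1 + 6.49300 t and V(79.85) = 842.566 gal.
No Na₂SO₄ enters, so dm/dt = −Q_out · (m/V).
Separate: dm/m = −Q_out dt/V(t) ⇒ ln(m/m₀) = −(Q_out/(Q_in−Q_out)) ln(V/V₀).
m = m₀ (V₀/V)^(Q_out/(Q_in−Q_out)) = 67.21 × (324.1/842.566)^(1.09610) = 23.5849 g.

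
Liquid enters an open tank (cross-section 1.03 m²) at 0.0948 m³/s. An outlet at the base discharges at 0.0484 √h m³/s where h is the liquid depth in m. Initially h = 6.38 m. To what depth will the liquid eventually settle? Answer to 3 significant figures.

3.84 m

Mass balance (ρ constant): A dh/dt = Q_in − 0.0484 √h. At steady state dh/dt = 0:
Q_in = 0.0484 √h_ss ⇒ √h_ss = 0.0948/0.0484 = 1.9587.
h_ss = 1.9587² = 3.8364 m. (Since h₀ = 6.38 m > h_ss, the level will fall toward this value.)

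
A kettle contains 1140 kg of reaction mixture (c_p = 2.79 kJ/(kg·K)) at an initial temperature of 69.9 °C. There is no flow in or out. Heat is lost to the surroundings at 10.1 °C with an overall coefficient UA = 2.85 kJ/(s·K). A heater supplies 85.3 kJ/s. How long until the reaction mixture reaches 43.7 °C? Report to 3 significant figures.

Unsteady energy balance on the tank contents: M c_p dT/dt = −UA(T − T_amb) + Q̇.
τ = M c_p/UA = 1116.0 s; T_ss = T_amb + Q̇/UA = 10.1 + 85.3/2.85 = 40.030 °C.
T(t) = T_ss + (T₀ − T_ss)e^(−t/τ); set T = 43.7:
t = −τ ln[(T − T_ss)/(T₀ − T_ss)] = −1116.0 · ln(0.12287) = 2339.8 s.

2340 s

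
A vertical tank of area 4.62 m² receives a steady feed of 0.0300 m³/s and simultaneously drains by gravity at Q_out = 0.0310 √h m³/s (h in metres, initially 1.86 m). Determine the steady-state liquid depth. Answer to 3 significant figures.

A dh/dt = Q_in − 0.0310 √h. Steady state requires inflow = outflow:
Q_in = 0.0310 √h_ss ⇒ √h_ss = 0.0300/0.0310 = 0.96774.
h_ss = 0.96774² = 0.93652 m. (Since h₀ = 1.86 m > h_ss, the level will fall toward this value.)

0.937 m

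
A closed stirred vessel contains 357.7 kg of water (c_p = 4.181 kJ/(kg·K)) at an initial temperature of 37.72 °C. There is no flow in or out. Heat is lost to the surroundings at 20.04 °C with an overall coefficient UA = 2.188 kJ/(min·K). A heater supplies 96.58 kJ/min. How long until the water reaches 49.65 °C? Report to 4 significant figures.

409.7 min

Energy balance: M c_p dT/dt = −UA(T − T_amb) + Q̇.
τ = M c_p/UA = 683.521 min; T_ss = T_amb + Q̇/UA = 20.04 + 96.58/2.188 = 64.1808 °C.
T(t) = T_ss + (T₀ − T_ss)e^(−t/τ); set T = 49.65:
t = −τ ln[(T − T_ss)/(T₀ − T_ss)] = −683.521 · ln(0.549144) = 409.699 min.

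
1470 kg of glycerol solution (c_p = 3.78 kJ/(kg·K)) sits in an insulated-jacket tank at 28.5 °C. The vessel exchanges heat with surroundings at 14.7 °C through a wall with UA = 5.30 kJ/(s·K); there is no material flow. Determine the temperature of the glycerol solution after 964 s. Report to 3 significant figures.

First-law balance (no shaft work): M c_p dT/dt = −UA(T − T_amb).
dT/dt = (T_ss − T)/τ with T_ss = T_amb = 14.700 °C, τ = M c_p/UA = 1470·3.78/5.30 = 1048.4 s.
This is linear first-order; T(t) = T_ss + (T₀ − T_ss) e^(−t/τ).
T(964) = 14.700 + (13.800)·0.39873 = 20.202 °C.

20.2 °C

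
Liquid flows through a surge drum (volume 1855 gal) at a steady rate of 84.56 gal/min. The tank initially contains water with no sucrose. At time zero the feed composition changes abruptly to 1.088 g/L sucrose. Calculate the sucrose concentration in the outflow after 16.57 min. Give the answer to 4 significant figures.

0.5768 g/L

Species balance on the tank: V dC/dt = Q(C_in − C).
Time constant τ = V/Q = 1855/84.56 = 21.9371 min.
Integrating: C(t) = C_in + (C₀ − C_in) e^(−t/τ).
C(16.57) = 1.088 + (0 − 1.088)·e^(−16.57/21.9371) = 1.088 + (-1.08800)·0.469850 = 0.576803 g/L.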